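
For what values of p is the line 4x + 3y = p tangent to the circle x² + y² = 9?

p = −15 or p = 15

For a tangent, require d(centre, line) = r = 3.
|4·0 + 3·0 − p| / √25 = 3
|p| = 3·5, so p = 15 or p = −15.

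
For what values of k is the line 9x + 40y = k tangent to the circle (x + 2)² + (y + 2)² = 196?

k = −672 or k = 476

For a tangent, require d(centre, line) = r = 14.
|9·(−2) + 40·(−2) − k| / √1681 = 14
|k − (−98)| = 14·41, so k = 476 or k = −672.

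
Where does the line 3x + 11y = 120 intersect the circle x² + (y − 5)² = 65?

(−4, 12) and (7, 9)

Substitute y = (120 − 3x)/11:
130x² − 390x − 3640 = 0  ⟹  x² − 3x − 28 = 0
x = 7 or x = −4, giving (7, 9) and (−4, 12).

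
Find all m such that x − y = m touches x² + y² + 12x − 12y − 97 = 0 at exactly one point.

The line touches the circle iff its distance from (−6, 6) is 13:
|1·(−6) − 1·6 − m| / √2 = 13
|m − (−12)| = 13√2.

m = −12 ± 13√2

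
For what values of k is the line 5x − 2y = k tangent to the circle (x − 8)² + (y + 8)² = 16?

k = 56 ± 4√29

For a tangent, require d(centre, line) = r = 4.
|5·8 − 2·(−8) − k| / √29 = 4
|k − (56)| = 4√29.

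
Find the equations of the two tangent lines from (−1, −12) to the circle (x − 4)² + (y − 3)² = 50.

7x + y = −19 and x − y = 11

Write the tangent as mx − y + (−12 − m·(−1)) = 0 and set its distance from the centre to 5√2:
[m·(5) − (15)]² = 50(m² + 1)
m² + 6m − 7 = 0, so m = −7 or m = 1.
With m = −7: 7x + y = −19. With m = 1: x − y = 11.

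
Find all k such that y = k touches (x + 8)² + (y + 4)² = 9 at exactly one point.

k = −7 or k = −1

Tangency holds when the distance from the centre (−8, −4) to the line equals the radius 3:
|0·(−8) + 1·(−4) − k| / √1 = 3
|k − (−4)| = 3, so k = −1 or k = −7.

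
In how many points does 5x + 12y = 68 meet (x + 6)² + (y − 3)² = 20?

0

Substituting the line into the circle gives 169x² + 1408x + 3328 = 0.
Discriminant = (1408)² − 4·169·(3328) = −267264 < 0.
No real roots: the line does not meet the circle.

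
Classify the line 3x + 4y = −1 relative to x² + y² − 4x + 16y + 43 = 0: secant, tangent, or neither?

tangent

Substituting the line into the circle gives 25x² − 250x + 625 = 0.
Discriminant = (−250)² − 4·25·(625) = 0.
A repeated root: the line is tangent.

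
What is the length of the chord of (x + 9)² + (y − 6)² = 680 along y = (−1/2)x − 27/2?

From the line, y = (−27 − x)/2. Substituting:
5x² + 150x − 875 = 0  ⟹  x² + 30x − 175 = 0
x = 5 or x = −35, giving (5, −16) and (−35, 4).
Chord length = distance between (5, −16) and (−35, 4) = √2000 = 20√5.

20√5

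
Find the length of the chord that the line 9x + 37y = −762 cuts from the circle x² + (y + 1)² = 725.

Substitute y = (−762 − 9x)/37:
1450x² + 13050x − 466900 = 0  ⟹  x² + 9x − 322 = 0
x = 14 or x = −23, giving (14, −24) and (−23, −15).
Chord length = distance between (14, −24) and (−23, −15) = √1450 = 5√58.

5√58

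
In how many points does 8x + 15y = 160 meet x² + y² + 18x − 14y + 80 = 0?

Substituting the line into the circle gives 289x² + 3170x + 10000 = 0.
Δ = 10048900 − 11560000 = −1511100.
No real roots: the line does not meet the circle.

0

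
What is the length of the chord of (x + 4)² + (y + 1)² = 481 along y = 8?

40

The distance from (−4, −1) to the line is 9, and r² = 481.
Half the chord is √(r² − d²) = √(400), so the full chord is 40.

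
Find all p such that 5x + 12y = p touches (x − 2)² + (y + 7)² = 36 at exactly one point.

The line touches the circle iff its distance from (2, −7) is 6:
|5·2 + 12·(−7) − p| / √169 = 6
|p − (−74)| = 6·13, so p = 4 or p = −152.

p = −152 or p = 4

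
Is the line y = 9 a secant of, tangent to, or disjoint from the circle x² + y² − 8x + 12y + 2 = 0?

Centre (4, −6), r² = 50. Distance² from centre to line = (−15)² = 225.
Since d² > r², the line lies outside the circle.

disjoint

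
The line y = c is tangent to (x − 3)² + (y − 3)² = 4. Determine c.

Tangency holds when the distance from the centre (3, 3) to the line equals the radius 2:
|0·3 + 1·3 − c| / √1 = 2
|c − (3)| = 2, so c = 5 or c = 1.

c = 1 or c = 5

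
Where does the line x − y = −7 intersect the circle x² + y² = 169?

(−12, −5) and (5, 12)

Substitute y = x + 7:
2x² + 14x − 120 = 0  ⟹  x² + 7x − 60 = 0
x = 5 or x = −12, giving (5, 12) and (−12, −5).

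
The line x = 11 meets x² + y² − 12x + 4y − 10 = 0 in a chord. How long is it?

Centre (6, −2), r² = 50. Perpendicular distance d from centre to line = |−5| / √1 = 5.
Chord = 2√(r² − d²) = 2·√(25) = 10.

10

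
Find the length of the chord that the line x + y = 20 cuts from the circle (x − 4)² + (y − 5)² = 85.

7√2

From the line, y = −x + 20. Substituting:
2x² − 38x + 156 = 0  ⟹  x² − 19x + 78 = 0
x = 13 or x = 6, giving (13, 7) and (6, 14).
|(13, 7) − (6, 14)| = √((7)² + (−7)²) = 7√2.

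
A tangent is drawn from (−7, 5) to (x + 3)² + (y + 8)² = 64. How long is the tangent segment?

With centre O = (−3, −8), |OP|² = 185 and r² = 64.
By the tangent–radius right angle, tangent length = √(|PO|² − r²) = √121 = 11.

11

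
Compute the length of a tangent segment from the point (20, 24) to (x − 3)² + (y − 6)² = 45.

With centre O = (3, 6), |OP|² = 613 and r² = 45.
Power of the point: PT² = |PO|² − r² = 568, so PT = 2√142.

2√142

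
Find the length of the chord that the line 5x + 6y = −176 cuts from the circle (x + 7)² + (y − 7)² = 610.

2√61

The distance from (−7, 7) to the line is 183/√61, and r² = 610.
Chord = 2√(r² − d²) = 2·√(61) = 2√61.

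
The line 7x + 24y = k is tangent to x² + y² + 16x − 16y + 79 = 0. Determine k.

The line touches the circle iff its distance from (−8, 8) is 7:
|7·(−8) + 24·8 − k| / √625 = 7
|k − (136)| = 7·25, so k = 311 or k = −39.

k = −39 or k = 311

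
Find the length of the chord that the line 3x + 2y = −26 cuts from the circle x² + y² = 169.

6√13

Express y = (−26 − 3x)/2 and substitute into the circle:
13x² + 156x = 0  ⟹  x² + 12x = 0
x = 0 or x = −12, giving (0, −13) and (−12, 5).
Chord length = distance between (0, −13) and (−12, 5) = √468 = 6√13.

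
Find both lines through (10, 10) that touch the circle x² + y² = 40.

Write the tangent as mx − y + (10 − m·(10)) = 0 and set its distance from the centre to 2√10:
(−10m − (−10))² = 40(m² + 1)
3m² − 10m + 3 = 0, so m = 3 or m = 1/3.
With m = 3: 3x − y = 20. With m = 1/3: x − 3y = −20.

3x − y = 20 and x − 3y = −20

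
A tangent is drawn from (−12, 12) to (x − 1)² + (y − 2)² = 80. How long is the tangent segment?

3√21

With centre O = (1, 2), |OP|² = 269 and r² = 80.
Power of the point: PT² = |PO|² − r² = 189, so PT = 3√21.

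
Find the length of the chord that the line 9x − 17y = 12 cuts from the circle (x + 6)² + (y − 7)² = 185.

√370

Centre (−6, 7), r² = 185. Perpendicular distance d from centre to line = |−185| / √370 = 185/√370.
Half the chord is √(r² − d²) = √(185/2), so the full chord is √370.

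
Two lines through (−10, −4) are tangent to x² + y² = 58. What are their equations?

A line y − (−4) = m(x − (−10)) is tangent when its distance from (0, 0) is √58:
[m·(10) − (4)]² = 58(m² + 1)
21m² − 40m − 21 = 0, so m = −3/7 or m = 7/3.
With m = −3/7: 3x + 7y = −58. With m = 7/3: 7x − 3y = −58.

3x + 7y = −58 and 7x − 3y = −58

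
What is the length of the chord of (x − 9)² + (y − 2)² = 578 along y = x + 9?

The distance from (9, 2) to the line is 16/√2, and r² = 578.
Chord = 2√(r² − d²) = 2·√(450) = 30√2.

30√2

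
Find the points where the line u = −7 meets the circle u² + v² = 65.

(−7, −4) and (−7, 4)

The line gives u = −7. Substituting into the circle:
v² − 16 = 0
v = 4 or v = −4, giving (−7, 4) and (−7, −4).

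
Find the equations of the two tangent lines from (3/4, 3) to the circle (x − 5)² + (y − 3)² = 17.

4x + y = 6 and 4x − y = 0

Let a tangent through (3/4, 3) have slope m. Its distance from (5, 3) must equal √17:
(17/4m − (0))² = 17(m² + 1)
m² − 16 = 0, so m = −4 or m = 4.
Through (3/4, 3) these give 4x + y = 6 and 4x − y = 0.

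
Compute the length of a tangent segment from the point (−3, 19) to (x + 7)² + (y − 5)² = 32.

6√5

Centre (−7, 5), r² = 32. |PO|² = (4)² + (14)² = 212.
Power of the point: PT² = |PO|² − r² = 180, so PT = 6√5.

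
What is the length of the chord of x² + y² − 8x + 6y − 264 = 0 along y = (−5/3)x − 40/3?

5√34

Centre (4, −3), r² = 289. Perpendicular distance d from centre to line = |51| / √34 = 51/√34.
Chord = 2√(r² − d²) = 2·√(425/2) = 5√34.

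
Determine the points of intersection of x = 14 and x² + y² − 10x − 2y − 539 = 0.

(14, −21) and (14, 23)

The line gives x = 14. Substituting into the circle:
y² − 2y − 483 = 0
y = 23 or y = −21, giving (14, 23) and (14, −21).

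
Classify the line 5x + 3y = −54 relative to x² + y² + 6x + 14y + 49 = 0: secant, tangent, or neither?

d² = (5·(−3) + 3·(−7) − (−54))²/34 = 162/17; r² = 9.
Since d² > r², the line lies outside the circle.

neither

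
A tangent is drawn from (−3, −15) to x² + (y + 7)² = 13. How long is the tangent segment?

2√15

The centre is (0, −7) and r = √13. The square of the distance from P to the centre is 9 + 64 = 73.
The tangent meets the radius at right angles, so tangent² = |PO|² − r² = 73 − 13 = 60.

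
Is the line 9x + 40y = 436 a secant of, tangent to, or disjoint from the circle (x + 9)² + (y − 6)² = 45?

Centre (−9, 6), r² = 45. Distance² from centre to line = (−277)²/1681 = 76729/1681.
Since d² > r², the line lies outside the circle.

disjoint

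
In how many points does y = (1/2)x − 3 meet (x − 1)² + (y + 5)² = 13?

2

d² = (1·1 − 2·(−5) − (6))²/5 = 5; r² = 13.
Since d² < r², the line cuts the circle twice.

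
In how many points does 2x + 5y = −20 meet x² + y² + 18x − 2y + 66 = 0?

2

Centre (−9, 1), r² = 16. Distance² from centre to line = (7)²/29 = 49/29.
Since d² < r², the line cuts the circle twice.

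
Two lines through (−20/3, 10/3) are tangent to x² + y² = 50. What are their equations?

A line y − (10/3) = m(x − (−20/3)) is tangent when its distance from (0, 0) is 5√2:
(20/3m − (−10/3))² = 50(m² + 1)
m² − 8m + 7 = 0, so m = 7 or m = 1.
With m = 7: 7x − y = −50. With m = 1: x − y = −10.

7x − y = −50 and x − y = −10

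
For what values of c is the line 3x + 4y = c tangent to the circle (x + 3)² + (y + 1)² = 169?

c = −78 or c = 52

Tangency holds when the distance from the centre (−3, −1) to the line equals the radius 13:
|3·(−3) + 4·(−1) − c| / √25 = 13
|c − (−13)| = 13·5, so c = 52 or c = −78.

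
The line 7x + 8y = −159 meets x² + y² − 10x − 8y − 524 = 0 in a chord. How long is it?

2√113

The distance from (5, 4) to the line is 226/√113, and r² = 565.
Chord = 2√(r² − d²) = 2·√(113) = 2√113.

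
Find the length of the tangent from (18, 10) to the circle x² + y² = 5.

The centre is (0, 0) and r = √5. The square of the distance from P to the centre is 324 + 100 = 424.
The tangent meets the radius at right angles, so tangent² = |PO|² − r² = 424 − 5 = 419.

√419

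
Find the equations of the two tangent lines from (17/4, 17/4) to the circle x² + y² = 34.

A line y − (17/4) = m(x − (17/4)) is tangent when its distance from (0, 0) is √34:
[m·(−17/4) − (−17/4)]² = 34(m² + 1)
15m² + 34m + 15 = 0, so m = −5/3 or m = −3/5.
Through (17/4, 17/4) these give 5x + 3y = 34 and 3x + 5y = 34.

5x + 3y = 34 and 3x + 5y = 34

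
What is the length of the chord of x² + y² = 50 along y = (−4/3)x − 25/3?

10

From the line, y = (−25 − 4x)/3. Substituting:
25x² + 200x + 175 = 0  ⟹  x² + 8x + 7 = 0
x = −1 or x = −7, giving (−1, −7) and (−7, 1).
Chord length = distance between (−1, −7) and (−7, 1) = √100 = 10.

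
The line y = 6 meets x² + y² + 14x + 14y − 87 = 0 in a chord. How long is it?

8

The distance from (−7, −7) to the line is 13, and r² = 185.
Half the chord is √(r² − d²) = √(16), so the full chord is 8.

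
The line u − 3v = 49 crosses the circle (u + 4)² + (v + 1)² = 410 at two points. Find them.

Express v = (−49 + u)/3 and substitute into the circle:
10u² − 20u − 1430 = 0  ⟹  u² − 2u − 143 = 0
u = 13 or u = −11, giving (13, −12) and (−11, −20).

(−11, −20) and (13, −12)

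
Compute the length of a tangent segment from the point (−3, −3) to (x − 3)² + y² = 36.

3

The centre is (3, 0) and r = 6. The square of the distance from P to the centre is 36 + 9 = 45.
The tangent meets the radius at right angles, so tangent² = |PO|² − r² = 45 − 36 = 9.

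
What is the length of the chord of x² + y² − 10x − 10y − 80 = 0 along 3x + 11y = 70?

The distance from (5, 5) to the line is 0/√130, and r² = 130.
Chord = 2√(r² − d²) = 2·√(130) = 2√130.

2√130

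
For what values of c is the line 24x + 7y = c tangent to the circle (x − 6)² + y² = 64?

c = −56 or c = 344

For a tangent, require d(centre, line) = r = 8.
|24·6 + 7·0 − c| / √625 = 8
|c − (144)| = 8·25, so c = 344 or c = −56.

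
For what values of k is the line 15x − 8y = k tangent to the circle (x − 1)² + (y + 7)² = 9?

For a tangent, require d(centre, line) = r = 3.
|15·1 − 8·(−7) − k| / √289 = 3
|k − (71)| = 3·17, so k = 122 or k = 20.

k = 20 or k = 122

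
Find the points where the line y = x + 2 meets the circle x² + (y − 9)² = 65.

(−1, 1) and (8, 10)

From the line, y = x + 2. Substituting:
2x² − 14x − 16 = 0  ⟹  x² − 7x − 8 = 0
x = 8 or x = −1, giving (8, 10) and (−1, 1).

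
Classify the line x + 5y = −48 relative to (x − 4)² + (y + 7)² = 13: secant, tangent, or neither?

secant

Substituting the line into the circle gives 26x² − 174x + 244 = 0.
Discriminant = (−174)² − 4·26·(244) = 4900 > 0.
Two real roots: the line is a secant.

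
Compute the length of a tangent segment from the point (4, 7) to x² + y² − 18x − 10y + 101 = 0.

2√6

With centre O = (9, 5), |OP|² = 29 and r² = 5.
By the tangent–radius right angle, tangent length = √(|PO|² − r²) = √24 = 2√6.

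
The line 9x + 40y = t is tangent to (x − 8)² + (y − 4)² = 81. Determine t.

t = −137 or t = 601

Tangency holds when the distance from the centre (8, 4) to the line equals the radius 9:
|9·8 + 40·4 − t| / √1681 = 9
|t − (232)| = 9·41, so t = 601 or t = −137.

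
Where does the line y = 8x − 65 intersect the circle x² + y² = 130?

Express y = 8x − 65 and substitute into the circle:
65x² − 1040x + 4095 = 0  ⟹  x² − 16x + 63 = 0
x = 9 or x = 7, giving (9, 7) and (7, −9).

(7, −9) and (9, 7)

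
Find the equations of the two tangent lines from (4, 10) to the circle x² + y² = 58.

3x − 7y = −58 and 7x + 3y = 58

Let a tangent through (4, 10) have slope m. Its distance from (0, 0) must equal √58:
[m·(−4) − (−10)]² = 58(m² + 1)
21m² + 40m − 21 = 0, so m = 3/7 or m = −7/3.
Through (4, 10) these give 3x − 7y = −58 and 7x + 3y = 58.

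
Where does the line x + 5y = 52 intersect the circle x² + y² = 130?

Substitute y = (52 − x)/5:
26x² − 104x − 546 = 0  ⟹  x² − 4x − 21 = 0
x = 7 or x = −3, giving (7, 9) and (−3, 11).

(−3, 11) and (7, 9)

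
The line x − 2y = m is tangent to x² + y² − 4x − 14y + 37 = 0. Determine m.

m = −12 ± 4√5

The line touches the circle iff its distance from (2, 7) is 4:
|1·2 − 2·7 − m| / √5 = 4
|m − (−12)| = 4√5.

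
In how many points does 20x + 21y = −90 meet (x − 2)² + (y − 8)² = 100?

0

Substituting the line into the circle gives 841x² + 8556x + 24228 = 0.
Δ = 73205136 − 81502992 = −8297856.
No real roots: the line does not meet the circle.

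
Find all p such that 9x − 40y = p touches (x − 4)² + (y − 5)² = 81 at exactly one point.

Tangency holds when the distance from the centre (4, 5) to the line equals the radius 9:
|9·4 − 40·5 − p| / √1681 = 9
|p − (−164)| = 9·41, so p = 205 or p = −533.

p = −533 or p = 205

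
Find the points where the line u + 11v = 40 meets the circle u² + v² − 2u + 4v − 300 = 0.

(−15, 5) and (18, 2)

From the line, v = (40 − u)/11. Substituting:
122u² − 366u − 32940 = 0  ⟹  u² − 3u − 270 = 0
u = 18 or u = −15, giving (18, 2) and (−15, 5).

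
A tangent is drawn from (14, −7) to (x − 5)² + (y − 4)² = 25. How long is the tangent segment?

With centre O = (5, 4), |OP|² = 202 and r² = 25.
Power of the point: PT² = |PO|² − r² = 177, so PT = √177.

√177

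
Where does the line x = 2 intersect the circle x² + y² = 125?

The line gives x = 2. Substituting into the circle:
y² − 121 = 0
y = 11 or y = −11, giving (2, 11) and (2, −11).

(2, −11) and (2, 11)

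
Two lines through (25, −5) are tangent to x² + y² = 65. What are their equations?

A line y − (−5) = m(x − (25)) is tangent when its distance from (0, 0) is √65:
[m·(−25) − (5)]² = 65(m² + 1)
56m² + 25m − 4 = 0, so m = −4/7 or m = 1/8.
Through (25, −5) these give 4x + 7y = 65 and x − 8y = 65.

4x + 7y = 65 and x − 8y = 65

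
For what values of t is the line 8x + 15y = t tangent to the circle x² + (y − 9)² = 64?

Tangency holds when the distance from the centre (0, 9) to the line equals the radius 8:
|8·0 + 15·9 − t| / √289 = 8
|t − (135)| = 8·17, so t = 271 or t = −1.

t = −1 or t = 271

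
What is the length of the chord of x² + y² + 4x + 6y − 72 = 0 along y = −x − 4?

13√2

From the line, y = −x − 4. Substituting:
2x² + 6x − 80 = 0  ⟹  x² + 3x − 40 = 0
x = 5 or x = −8, giving (5, −9) and (−8, 4).
Chord length = distance between (5, −9) and (−8, 4) = √338 = 13√2.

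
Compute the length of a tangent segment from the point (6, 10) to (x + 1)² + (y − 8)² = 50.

Centre (−1, 8), r² = 50. |PO|² = (7)² + (2)² = 53.
Power of the point: PT² = |PO|² − r² = 3, so PT = √3.

√3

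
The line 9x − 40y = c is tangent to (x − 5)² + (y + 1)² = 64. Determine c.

c = −243 or c = 413

The line touches the circle iff its distance from (5, −1) is 8:
|9·5 − 40·(−1) − c| / √1681 = 8
|c − (85)| = 8·41, so c = 413 or c = −243.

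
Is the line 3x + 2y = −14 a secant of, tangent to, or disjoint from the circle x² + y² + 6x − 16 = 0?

secant

d² = (3·(−3) + 2·0 − (−14))²/13 = 25/13; r² = 25.
Since d² < r², the line cuts the circle twice.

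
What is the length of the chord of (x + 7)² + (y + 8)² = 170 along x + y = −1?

12√2

Express y = −x − 1 and substitute into the circle:
2x² − 72 = 0  ⟹  x² − 36 = 0
x = 6 or x = −6, giving (6, −7) and (−6, 5).
Chord length = distance between (6, −7) and (−6, 5) = √288 = 12√2.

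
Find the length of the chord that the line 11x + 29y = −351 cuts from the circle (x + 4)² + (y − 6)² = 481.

√962

Centre (−4, 6), r² = 481. Perpendicular distance d from centre to line = |481| / √962 = 481/√962.
Half the chord is √(r² − d²) = √(481/2), so the full chord is √962.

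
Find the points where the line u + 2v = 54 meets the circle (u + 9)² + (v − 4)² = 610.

(0, 27) and (4, 25)

Substitute v = (54 − u)/2:
5u² − 20u = 0  ⟹  u² − 4u = 0
u = 4 or u = 0, giving (4, 25) and (0, 27).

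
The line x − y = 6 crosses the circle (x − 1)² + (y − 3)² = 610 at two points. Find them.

Substitute y = x − 6:
2x² − 20x − 528 = 0  ⟹  x² − 10x − 264 = 0
x = 22 or x = −12, giving (22, 16) and (−12, −18).

(−12, −18) and (22, 16)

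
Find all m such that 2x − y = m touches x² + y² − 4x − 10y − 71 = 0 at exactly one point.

The line touches the circle iff its distance from (2, 5) is 10:
|2·2 − 1·5 − m| / √5 = 10
|m − (−1)| = 10√5.

m = −1 ± 10√5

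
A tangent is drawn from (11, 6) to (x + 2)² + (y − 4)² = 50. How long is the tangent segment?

√123

The centre is (−2, 4) and r = 5√2. The square of the distance from P to the centre is 169 + 4 = 173.
Power of the point: PT² = |PO|² − r² = 123, so PT = √123.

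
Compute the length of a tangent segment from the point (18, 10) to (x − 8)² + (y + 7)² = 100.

The centre is (8, −7) and r = 10. The square of the distance from P to the centre is 100 + 289 = 389.
Power of the point: PT² = |PO|² − r² = 289, so PT = 17.

17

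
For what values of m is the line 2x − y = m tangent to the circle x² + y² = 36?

m = ±6√5

For a tangent, require d(centre, line) = r = 6.
|2·0 − 1·0 − m| / √5 = 6
|m| = 6√5.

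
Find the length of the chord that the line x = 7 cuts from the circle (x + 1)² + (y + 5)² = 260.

The distance from (−1, −5) to the line is 8, and r² = 260.
Chord = 2√(r² − d²) = 2·√(196) = 28.

28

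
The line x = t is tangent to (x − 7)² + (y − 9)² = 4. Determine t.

t = 5 or t = 9

The line touches the circle iff its distance from (7, 9) is 2:
|1·7 + 0·9 − t| / √1 = 2
|t − (7)| = 2, so t = 9 or t = 5.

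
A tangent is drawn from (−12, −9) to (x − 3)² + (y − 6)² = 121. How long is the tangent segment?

√329

Centre (3, 6), r² = 121. |PO|² = (−15)² + (−15)² = 450.
By the tangent–radius right angle, tangent length = √(|PO|² − r²) = √329.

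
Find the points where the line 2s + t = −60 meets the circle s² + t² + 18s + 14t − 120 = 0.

From the line, t = −2s − 60. Substituting:
5s² + 230s + 2640 = 0  ⟹  s² + 46s + 528 = 0
s = −22 or s = −24, giving (−22, −16) and (−24, −12).

(−24, −12) and (−22, −16)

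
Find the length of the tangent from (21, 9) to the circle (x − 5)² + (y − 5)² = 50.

√222

The centre is (5, 5) and r = 5√2. The square of the distance from P to the centre is 256 + 16 = 272.
By the tangent–radius right angle, tangent length = √(|PO|² − r²) = √222.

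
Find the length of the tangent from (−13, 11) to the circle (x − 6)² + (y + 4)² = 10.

The centre is (6, −4) and r = √10. The square of the distance from P to the centre is 361 + 225 = 586.
By the tangent–radius right angle, tangent length = √(|PO|² − r²) = √576 = 24.

24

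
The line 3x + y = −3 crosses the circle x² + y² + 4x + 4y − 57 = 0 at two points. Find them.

Substitute y = −3x − 3:
10x² + 10x − 60 = 0  ⟹  x² + x − 6 = 0
x = 2 or x = −3, giving (2, −9) and (−3, 6).

(−3, 6) and (2, −9)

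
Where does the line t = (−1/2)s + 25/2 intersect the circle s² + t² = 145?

Substitute t = (25 − s)/2:
5s² − 50s + 45 = 0  ⟹  s² − 10s + 9 = 0
s = 9 or s = 1, giving (9, 8) and (1, 12).

(1, 12) and (9, 8)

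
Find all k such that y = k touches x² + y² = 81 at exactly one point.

k = −9 or k = 9

The line touches the circle iff its distance from (0, 0) is 9:
|0·0 + 1·0 − k| / √1 = 9
|k| = 9, so k = 9 or k = −9.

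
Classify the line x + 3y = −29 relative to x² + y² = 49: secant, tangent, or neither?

Substituting the line into the circle gives 10x² + 58x + 400 = 0.
Δ = 3364 − 16000 = −12636.
No real roots: the line does not meet the circle.

neither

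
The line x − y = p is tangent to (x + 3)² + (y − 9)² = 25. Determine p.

p = −12 ± 5√2

The line touches the circle iff its distance from (−3, 9) is 5:
|1·(−3) − 1·9 − p| / √2 = 5
|p − (−12)| = 5√2.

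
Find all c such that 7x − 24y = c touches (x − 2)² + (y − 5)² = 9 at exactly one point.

c = −181 or c = −31

The line touches the circle iff its distance from (2, 5) is 3:
|7·2 − 24·5 − c| / √625 = 3
|c − (−106)| = 3·25, so c = −31 or c = −181.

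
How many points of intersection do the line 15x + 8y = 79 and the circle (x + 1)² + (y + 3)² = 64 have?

Substituting the line into the circle gives 289x² − 2962x + 6577 = 0.
Discriminant = (−2962)² − 4·289·(6577) = 1170432 > 0.
Two real roots: the line is a secant.

2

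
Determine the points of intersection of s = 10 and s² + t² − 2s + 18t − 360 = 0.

The line gives s = 10. Substituting into the circle:
t² + 18t − 280 = 0
t = 10 or t = −28, giving (10, 10) and (10, −28).

(10, −28) and (10, 10)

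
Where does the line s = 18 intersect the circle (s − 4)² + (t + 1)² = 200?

(18, −3) and (18, 1)

The line gives s = 18. Substituting into the circle:
t² + 2t − 3 = 0
t = 1 or t = −3, giving (18, 1) and (18, −3).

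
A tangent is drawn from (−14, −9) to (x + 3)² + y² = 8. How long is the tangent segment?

√194

Centre (−3, 0), r² = 8. |PO|² = (−11)² + (−9)² = 202.
By the tangent–radius right angle, tangent length = √(|PO|² − r²) = √194.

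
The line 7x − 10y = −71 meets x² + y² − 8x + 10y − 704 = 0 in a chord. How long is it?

Centre (4, −5), r² = 745. Perpendicular distance d from centre to line = |149| / √149 = 149/√149.
Chord = 2√(r² − d²) = 2·√(596) = 4√149.

4√149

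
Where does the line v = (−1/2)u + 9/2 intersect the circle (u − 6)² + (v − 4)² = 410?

From the line, v = (9 − u)/2. Substituting:
5u² − 50u − 1495 = 0  ⟹  u² − 10u − 299 = 0
u = 23 or u = −13, giving (23, −7) and (−13, 11).

(−13, 11) and (23, −7)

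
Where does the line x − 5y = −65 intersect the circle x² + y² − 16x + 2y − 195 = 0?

(0, 13) and (10, 15)

From the line, y = (65 + x)/5. Substituting:
26x² − 260x = 0  ⟹  x² − 10x = 0
x = 10 or x = 0, giving (10, 15) and (0, 13).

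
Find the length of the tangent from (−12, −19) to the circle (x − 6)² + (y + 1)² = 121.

√527

The centre is (6, −1) and r = 11. The square of the distance from P to the centre is 324 + 324 = 648.
Power of the point: PT² = |PO|² − r² = 527, so PT = √527.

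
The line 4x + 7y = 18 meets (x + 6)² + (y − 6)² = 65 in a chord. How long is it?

2√65

From the line, y = (18 − 4x)/7. Substituting:
65x² + 780x − 845 = 0  ⟹  x² + 12x − 13 = 0
x = 1 or x = −13, giving (1, 2) and (−13, 10).
|(1, 2) − (−13, 10)| = √((14)² + (−8)²) = 2√65.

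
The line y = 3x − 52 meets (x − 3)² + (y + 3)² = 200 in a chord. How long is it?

4√10

Express y = 3x − 52 and substitute into the circle:
10x² − 300x + 2210 = 0  ⟹  x² − 30x + 221 = 0
x = 17 or x = 13, giving (17, −1) and (13, −13).
Chord length = distance between (17, −1) and (13, −13) = √160 = 4√10.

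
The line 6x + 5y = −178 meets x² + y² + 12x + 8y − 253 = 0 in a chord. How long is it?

The distance from (−6, −4) to the line is 122/√61, and r² = 305.
Half the chord is √(r² − d²) = √(61), so the full chord is 2√61.

2√61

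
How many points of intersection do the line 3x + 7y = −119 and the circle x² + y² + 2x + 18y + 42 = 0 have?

Substituting the line into the circle gives 58x² + 434x + 1225 = 0.
Discriminant = (434)² − 4·58·(1225) = −95844 < 0.
No real roots: the line does not meet the circle.

0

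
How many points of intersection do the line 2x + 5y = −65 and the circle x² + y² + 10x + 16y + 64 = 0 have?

2

d² = (2·(−5) + 5·(−8) − (−65))²/29 = 225/29; r² = 25.
Since d² < r², the line cuts the circle twice.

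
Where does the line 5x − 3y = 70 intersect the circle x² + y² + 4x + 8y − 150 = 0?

(5, −15) and (11, −5)

From the line, y = (−70 + 5x)/3. Substituting:
34x² − 544x + 1870 = 0  ⟹  x² − 16x + 55 = 0
x = 11 or x = 5, giving (11, −5) and (5, −15).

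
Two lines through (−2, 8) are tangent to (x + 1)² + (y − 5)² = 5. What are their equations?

2x − y = −12 and x + 2y = 14

A line y − (8) = m(x − (−2)) is tangent when its distance from (−1, 5) is √5:
(1m − (−3))² = 5(m² + 1)
2m² − 3m − 2 = 0, so m = 2 or m = −1/2.
Through (−2, 8) these give 2x − y = −12 and x + 2y = 14.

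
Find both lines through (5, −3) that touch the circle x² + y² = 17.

4x + y = 17 and x − 4y = 17

Write the tangent as mx − y + (−3 − m·(5)) = 0 and set its distance from the centre to √17:
[m·(−5) − (3)]² = 17(m² + 1)
4m² + 15m − 4 = 0, so m = −4 or m = 1/4.
Through (5, −3) these give 4x + y = 17 and x − 4y = 17.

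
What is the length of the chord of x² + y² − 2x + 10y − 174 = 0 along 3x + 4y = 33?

The distance from (1, −5) to the line is 50/√25, and r² = 200.
Chord = 2√(r² − d²) = 2·√(100) = 20.

20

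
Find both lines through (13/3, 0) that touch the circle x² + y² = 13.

Write the tangent as mx − y + (0 − m·(13/3)) = 0 and set its distance from the centre to √13:
[m·(−13/3) − (0)]² = 13(m² + 1)
4m² − 9 = 0, so m = 3/2 or m = −3/2.
With m = 3/2: 3x − 2y = 13. With m = −3/2: 3x + 2y = 13.

3x − 2y = 13 and 3x + 2y = 13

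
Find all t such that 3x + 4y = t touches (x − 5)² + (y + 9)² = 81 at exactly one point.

t = −66 or t = 24

Tangency holds when the distance from the centre (5, −9) to the line equals the radius 9:
|3·5 + 4·(−9) − t| / √25 = 9
|t − (−21)| = 9·5, so t = 24 or t = −66.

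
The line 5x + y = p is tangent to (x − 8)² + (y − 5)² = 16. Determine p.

For a tangent, require d(centre, line) = r = 4.
|5·8 + 1·5 − p| / √26 = 4
|p − (45)| = 4√26.

p = 45 ± 4√26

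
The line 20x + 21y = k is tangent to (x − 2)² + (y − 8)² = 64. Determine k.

k = −24 or k = 440

Tangency holds when the distance from the centre (2, 8) to the line equals the radius 8:
|20·2 + 21·8 − k| / √841 = 8
|k − (208)| = 8·29, so k = 440 or k = −24.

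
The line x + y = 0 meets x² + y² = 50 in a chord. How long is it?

10√2

Centre (0, 0), r² = 50. Perpendicular distance d from centre to line = |0| / √2 = 0/√2.
Chord = 2√(r² − d²) = 2·√(50) = 10√2.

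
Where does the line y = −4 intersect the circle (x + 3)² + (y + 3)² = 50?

(−10, −4) and (4, −4)

From the line, y = −4. Substituting:
x² + 6x − 40 = 0
x = 4 or x = −10, giving (4, −4) and (−10, −4).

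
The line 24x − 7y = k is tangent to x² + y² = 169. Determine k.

k = −325 or k = 325

Tangency holds when the distance from the centre (0, 0) to the line equals the radius 13:
|24·0 − 7·0 − k| / √625 = 13
|k| = 13·25, so k = 325 or k = −325.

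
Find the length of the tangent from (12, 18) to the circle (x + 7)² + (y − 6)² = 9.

4√31

With centre O = (−7, 6), |OP|² = 505 and r² = 9.
Power of the point: PT² = |PO|² − r² = 496, so PT = 4√31.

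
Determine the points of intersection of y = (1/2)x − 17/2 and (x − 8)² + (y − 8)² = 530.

(−5, −11) and (31, 7)

From the line, y = (−17 + x)/2. Substituting:
5x² − 130x − 775 = 0  ⟹  x² − 26x − 155 = 0
x = 31 or x = −5, giving (31, 7) and (−5, −11).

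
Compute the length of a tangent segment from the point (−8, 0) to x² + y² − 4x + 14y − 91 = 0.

The centre is (2, −7) and r = 12. The square of the distance from P to the centre is 100 + 49 = 149.
The tangent meets the radius at right angles, so tangent² = |PO|² − r² = 149 − 144 = 5.

√5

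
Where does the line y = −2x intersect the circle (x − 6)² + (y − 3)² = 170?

(−5, 10) and (5, −10)

Express y = −2x and substitute into the circle:
5x² − 125 = 0  ⟹  x² − 25 = 0
x = 5 or x = −5, giving (5, −10) and (−5, 10).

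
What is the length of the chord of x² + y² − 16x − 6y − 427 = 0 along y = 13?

40

From the line, y = 13. Substituting:
x² − 16x − 336 = 0
x = 28 or x = −12, giving (28, 13) and (−12, 13).
|(28, 13) − (−12, 13)| = √((40)² + (0)²) = 40.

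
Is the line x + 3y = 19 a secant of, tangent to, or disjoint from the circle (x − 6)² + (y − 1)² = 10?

Substituting the line into the circle gives 10x² − 140x + 490 = 0.
Δ = 19600 − 19600 = 0.
A repeated root: the line is tangent.

tangent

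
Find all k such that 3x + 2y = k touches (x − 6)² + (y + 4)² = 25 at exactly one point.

k = 10 ± 5√13

Tangency holds when the distance from the centre (6, −4) to the line equals the radius 5:
|3·6 + 2·(−4) − k| / √13 = 5
|k − (10)| = 5√13.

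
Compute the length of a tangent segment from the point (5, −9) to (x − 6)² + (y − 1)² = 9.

2√23

With centre O = (6, 1), |OP|² = 101 and r² = 9.
Power of the point: PT² = |PO|² − r² = 92, so PT = 2√23.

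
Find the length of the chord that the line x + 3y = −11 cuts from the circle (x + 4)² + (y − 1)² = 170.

The distance from (−4, 1) to the line is 10/√10, and r² = 170.
Half the chord is √(r² − d²) = √(160), so the full chord is 8√10.

8√10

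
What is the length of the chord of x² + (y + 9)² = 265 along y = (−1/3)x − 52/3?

9√10

Express y = (−52 − x)/3 and substitute into the circle:
10x² + 50x − 1760 = 0  ⟹  x² + 5x − 176 = 0
x = 11 or x = −16, giving (11, −21) and (−16, −12).
Chord length = distance between (11, −21) and (−16, −12) = √810 = 9√10.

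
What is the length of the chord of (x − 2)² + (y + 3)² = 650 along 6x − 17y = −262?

10√13

Substitute y = (262 + 6x)/17:
325x² + 2600x − 88725 = 0  ⟹  x² + 8x − 273 = 0
x = 13 or x = −21, giving (13, 20) and (−21, 8).
|(13, 20) − (−21, 8)| = √((34)² + (12)²) = 10√13.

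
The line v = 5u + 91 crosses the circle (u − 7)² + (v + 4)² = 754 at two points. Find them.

(−20, −9) and (−16, 11)

From the line, v = 5u + 91. Substituting:
26u² + 936u + 8320 = 0  ⟹  u² + 36u + 320 = 0
u = −16 or u = −20, giving (−16, 11) and (−20, −9).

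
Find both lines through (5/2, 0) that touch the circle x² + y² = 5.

2x − y = 5 and 2x + y = 5

Write the tangent as mx − y + (0 − m·(5/2)) = 0 and set its distance from the centre to √5:
[m·(−5/2) − (0)]² = 5(m² + 1)
m² − 4 = 0, so m = 2 or m = −2.
Through (5/2, 0) these give 2x − y = 5 and 2x + y = 5.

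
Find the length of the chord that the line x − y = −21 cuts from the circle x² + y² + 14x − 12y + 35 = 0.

6√2

The distance from (−7, 6) to the line is 8/√2, and r² = 50.
Half the chord is √(r² − d²) = √(18), so the full chord is 6√2.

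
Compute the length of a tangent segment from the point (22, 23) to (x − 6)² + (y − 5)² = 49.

3√59

With centre O = (6, 5), |OP|² = 580 and r² = 49.
The tangent meets the radius at right angles, so tangent² = |PO|² − r² = 580 − 49 = 531.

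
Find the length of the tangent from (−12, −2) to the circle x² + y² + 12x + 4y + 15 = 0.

The centre is (−6, −2) and r = 5. The square of the distance from P to the centre is 36 + 0 = 36.
Power of the point: PT² = |PO|² − r² = 11, so PT = √11.

√11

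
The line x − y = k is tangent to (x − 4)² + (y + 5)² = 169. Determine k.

For a tangent, require d(centre, line) = r = 13.
|1·4 − 1·(−5) − k| / √2 = 13
|k − (9)| = 13√2.

k = 9 ± 13√2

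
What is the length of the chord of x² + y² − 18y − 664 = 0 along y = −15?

26

Express y = −15 and substitute into the circle:
x² − 169 = 0
x = 13 or x = −13, giving (13, −15) and (−13, −15).
Chord length = distance between (13, −15) and (−13, −15) = √676 = 26.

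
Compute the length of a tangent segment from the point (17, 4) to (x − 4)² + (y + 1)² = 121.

√73

Centre (4, −1), r² = 121. |PO|² = (13)² + (5)² = 194.
Power of the point: PT² = |PO|² − r² = 73, so PT = √73.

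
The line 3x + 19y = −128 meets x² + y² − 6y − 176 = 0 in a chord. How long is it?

From the line, y = (−128 − 3x)/19. Substituting:
370x² + 1110x − 32560 = 0  ⟹  x² + 3x − 88 = 0
x = 8 or x = −11, giving (8, −8) and (−11, −5).
|(8, −8) − (−11, −5)| = √((19)² + (−3)²) = √370.

√370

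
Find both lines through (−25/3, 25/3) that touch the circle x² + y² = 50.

A line y − (25/3) = m(x − (−25/3)) is tangent when its distance from (0, 0) is 5√2:
(25/3m − (−25/3))² = 50(m² + 1)
7m² + 50m + 7 = 0, so m = −1/7 or m = −7.
Through (−25/3, 25/3) these give x + 7y = 50 and 7x + y = −50.

x + 7y = 50 and 7x + y = −50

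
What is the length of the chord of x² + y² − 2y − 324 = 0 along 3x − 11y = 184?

Centre (0, 1), r² = 325. Perpendicular distance d from centre to line = |−195| / √130 = 195/√130.
Chord = 2√(r² − d²) = 2·√(65/2) = √130.

√130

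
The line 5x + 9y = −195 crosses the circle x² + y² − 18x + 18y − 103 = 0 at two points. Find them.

(−3, −20) and (6, −25)

Substitute y = (−195 − 5x)/9:
106x² − 318x − 1908 = 0  ⟹  x² − 3x − 18 = 0
x = 6 or x = −3, giving (6, −25) and (−3, −20).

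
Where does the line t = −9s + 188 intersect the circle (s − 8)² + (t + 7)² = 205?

(21, −1) and (22, −10)

From the line, t = −9s + 188. Substituting:
82s² − 3526s + 37884 = 0  ⟹  s² − 43s + 462 = 0
s = 22 or s = 21, giving (22, −10) and (21, −1).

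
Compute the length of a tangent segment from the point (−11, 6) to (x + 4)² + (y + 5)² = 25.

√145

The centre is (−4, −5) and r = 5. The square of the distance from P to the centre is 49 + 121 = 170.
Power of the point: PT² = |PO|² − r² = 145, so PT = √145.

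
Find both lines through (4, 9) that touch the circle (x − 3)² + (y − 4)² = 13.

2x − 3y = −19 and 3x + 2y = 30

A line y − (9) = m(x − (4)) is tangent when its distance from (3, 4) is √13:
(−1m − (−5))² = 13(m² + 1)
6m² + 5m − 6 = 0, so m = 2/3 or m = −3/2.
Through (4, 9) these give 2x − 3y = −19 and 3x + 2y = 30.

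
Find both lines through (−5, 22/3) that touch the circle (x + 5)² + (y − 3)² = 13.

2x − 3y = −32 and 2x + 3y = 12

A line y − (22/3) = m(x − (−5)) is tangent when its distance from (−5, 3) is √13:
(0m − (−13/3))² = 13(m² + 1)
9m² − 4 = 0, so m = 2/3 or m = −2/3.
Through (−5, 22/3) these give 2x − 3y = −32 and 2x + 3y = 12.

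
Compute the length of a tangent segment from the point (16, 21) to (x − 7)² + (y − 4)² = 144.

√226

The centre is (7, 4) and r = 12. The square of the distance from P to the centre is 81 + 289 = 370.
By the tangent–radius right angle, tangent length = √(|PO|² − r²) = √226.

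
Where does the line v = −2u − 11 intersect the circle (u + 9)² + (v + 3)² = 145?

Substitute v = −2u − 11:
5u² + 50u = 0  ⟹  u² + 10u = 0
u = 0 or u = −10, giving (0, −11) and (−10, 9).

(−10, 9) and (0, −11)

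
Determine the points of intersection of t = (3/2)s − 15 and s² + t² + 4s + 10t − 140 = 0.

(−2, −18) and (10, 0)

Substitute t = (−30 + 3s)/2:
13s² − 104s − 260 = 0  ⟹  s² − 8s − 20 = 0
s = 10 or s = −2, giving (10, 0) and (−2, −18).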